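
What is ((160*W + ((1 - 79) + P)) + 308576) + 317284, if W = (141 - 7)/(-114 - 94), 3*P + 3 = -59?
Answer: 24400672/39 ≈ 6.2566e+5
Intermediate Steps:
P = -62/3 (P = -1 + (⅓)*(-59) = -1 - 59/3 = -62/3 ≈ -20.667)
W = -67/104 (W = 134/(-208) = 134*(-1/208) = -67/104 ≈ -0.64423)
((160*W + ((1 - 79) + P)) + 308576) + 317284 = ((160*(-67/104) + ((1 - 79) - 62/3)) + 308576) + 317284 = ((-1340/13 + (-78 - 62/3)) + 308576) + 317284 = ((-1340/13 - 296/3) + 308576) + 317284 = (-7868/39 + 308576) + 317284 = 12026596/39 + 317284 = 24400672/39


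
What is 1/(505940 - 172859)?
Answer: 1/333081 ≈ 3.0023e-6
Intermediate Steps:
1/(505940 - 172859) = 1/333081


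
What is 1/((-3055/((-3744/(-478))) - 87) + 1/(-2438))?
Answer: -175536/83736839 ≈ -0.0020963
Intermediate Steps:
1/((-3055/((-3744/(-478))) - 87) + 1/(-2438)) = 1/((-3055/((-3744*(-1/478))) - 87) - 1/2438) = 1/((-3055/1872/239 - 87) - 1/2438) = 1/((-3055*239/1872 - 87) - 1/2438) = 1/((-56165/144 - 87) - 1/2438) = 1/(-68693/144 - 1/2438) = 1/(-83736839/175536) = -175536/83736839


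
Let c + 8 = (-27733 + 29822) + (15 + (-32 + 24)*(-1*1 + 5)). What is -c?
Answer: -2064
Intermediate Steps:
c = 2064 (c = -8 + ((-27733 + 29822) + (15 + (-32 + 24)*(-1*1 + 5))) = -8 + (2089 + (15 - 8*(-1 + 5))) = -8 + (2089 + (15 - 8*4)) = -8 + (2089 + (15 - 32)) = -8 + (2089 - 17) = -8 + 2072 = 2064)
-c = -1*2064 = -2064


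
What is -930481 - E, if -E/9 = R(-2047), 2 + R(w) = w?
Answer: -948922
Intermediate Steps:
R(w) = -2 + w
E = 18441 (E = -9*(-2 - 2047) = -9*(-2049) = 18441)
-930481 - E = -930481 - 1*18441 = -930481 - 18441 = -948922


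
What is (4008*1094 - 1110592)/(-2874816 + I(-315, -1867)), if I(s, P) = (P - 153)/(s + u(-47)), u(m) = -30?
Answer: -11295852/9918095 ≈ -1.1389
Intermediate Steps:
I(s, P) = (-153 + P)/(-30 + s) (I(s, P) = (P - 153)/(s - 30) = (-153 + P)/(-30 + s))
(4008*1094 - 1110592)/(-2874816 + I(-315, -1867)) = (4008*1094 - 1110592)/(-2874816 + (-153 - 1867)/(-30 - 315)) = (4384752 - 1110592)/(-2874816 - 2020/(-345)) = 3274160/(-2874816 - 1/345*(-2020)) = 3274160/(-2874816 + 404/69) = 3274160/(-198361900/69) = 3274160*(-69/198361900) = -11295852/9918095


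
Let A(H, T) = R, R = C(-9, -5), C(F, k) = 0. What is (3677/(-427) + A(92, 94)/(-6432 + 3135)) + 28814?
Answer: 12299901/427 ≈ 28805.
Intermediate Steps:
R = 0
A(H, T) = 0
(3677/(-427) + A(92, 94)/(-6432 + 3135)) + 28814 = (3677/(-427) + 0/(-6432 + 3135)) + 28814 = (3677*(-1/427) + 0/(-3297)) + 28814 = (-3677/427 + 0*(-1/3297)) + 28814 = (-3677/427 + 0) + 28814 = -3677/427 + 28814 = 12299901/427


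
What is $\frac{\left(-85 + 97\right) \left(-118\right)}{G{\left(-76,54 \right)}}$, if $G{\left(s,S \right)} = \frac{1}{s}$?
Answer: $107616$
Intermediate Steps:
$\frac{\left(-85 + 97\right) \left(-118\right)}{G{\left(-76,54 \right)}} = \frac{\left(-85 + 97\right) \left(-118\right)}{\frac{1}{-76}} = \frac{12 \left(-118\right)}{- \frac{1}{76}} = \left(-1416\right) \left(-76\right) = 107616$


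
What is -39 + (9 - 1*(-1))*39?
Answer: 351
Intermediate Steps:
-39 + (9 - 1*(-1))*39 = -39 + (9 + 1)*39 = -39 + 10*39 = -39 + 390 = 351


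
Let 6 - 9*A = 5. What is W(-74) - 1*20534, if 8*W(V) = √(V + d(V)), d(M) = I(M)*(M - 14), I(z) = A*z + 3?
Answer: -20534 + √3470/24 ≈ -20532.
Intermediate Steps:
A = ⅑ (A = ⅔ - ⅑*5 = ⅔ - 5/9 = ⅑ ≈ 0.11111)
I(z) = 3 + z/9 (I(z) = z/9 + 3 = 3 + z/9)
d(M) = (-14 + M)*(3 + M/9) (d(M) = (3 + M/9)*(M - 14) = (3 + M/9)*(-14 + M) = (-14 + M)*(3 + M/9))
W(V) = √(V + (-14 + V)*(27 + V)/9)/8
W(-74) - 1*20534 = √(-378 + (-74)² + 22*(-74))/24 - 1*20534 = √(-378 + 5476 - 1628)/24 - 20534 = √3470/24 - 20534 = -20534 + √3470/24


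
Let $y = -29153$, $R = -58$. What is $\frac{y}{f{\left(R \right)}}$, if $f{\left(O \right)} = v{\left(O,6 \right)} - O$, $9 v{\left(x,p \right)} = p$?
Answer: $- \frac{87459}{176} \approx -496.93$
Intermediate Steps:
$v{\left(x,p \right)} = \frac{p}{9}$
$f{\left(O \right)} = \frac{2}{3} - O$ ($f{\left(O \right)} = \frac{1}{9} \cdot 6 - O = \frac{2}{3} - O$)
$\frac{y}{f{\left(R \right)}} = - \frac{29153}{\frac{2}{3} - -58} = - \frac{29153}{\frac{2}{3} + 58} = - \frac{29153}{\frac{176}{3}} = \left(-29153\right) \frac{3}{176} = - \frac{87459}{176}$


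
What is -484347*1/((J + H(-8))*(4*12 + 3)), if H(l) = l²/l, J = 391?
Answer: -9497/383 ≈ -24.796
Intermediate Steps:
H(l) = l
-484347*1/((J + H(-8))*(4*12 + 3)) = -484347*1/((391 - 8)*(4*12 + 3)) = -484347*1/(383*(48 + 3)) = -484347/(51*383) = -484347/19533 = -484347*1/19533 = -9497/383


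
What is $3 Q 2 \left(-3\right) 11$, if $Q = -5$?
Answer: $990$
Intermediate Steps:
$3 Q 2 \left(-3\right) 11 = 3 \left(-5\right) 2 \left(-3\right) 11 = 3 \left(\left(-10\right) \left(-3\right)\right) 11 = 3 \cdot 30 \cdot 11 = 90 \cdot 11 = 990$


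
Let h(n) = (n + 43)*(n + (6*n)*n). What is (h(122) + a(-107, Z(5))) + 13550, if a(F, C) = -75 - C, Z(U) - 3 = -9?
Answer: 14768771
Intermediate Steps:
Z(U) = -6 (Z(U) = 3 - 9 = -6)
h(n) = (43 + n)*(n + 6*n²)
(h(122) + a(-107, Z(5))) + 13550 = (122*(43 + 6*122² + 259*122) + (-75 - 1*(-6))) + 13550 = (122*(43 + 6*14884 + 31598) + (-75 + 6)) + 13550 = (122*(43 + 89304 + 31598) - 69) + 13550 = (122*120945 - 69) + 13550 = (14755290 - 69) + 13550 = 14755221 + 13550 = 14768771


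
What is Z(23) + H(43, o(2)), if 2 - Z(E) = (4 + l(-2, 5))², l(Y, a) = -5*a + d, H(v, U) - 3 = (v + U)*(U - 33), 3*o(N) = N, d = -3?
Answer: -17846/9 ≈ -1982.9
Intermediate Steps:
o(N) = N/3
H(v, U) = 3 + (-33 + U)*(U + v) (H(v, U) = 3 + (v + U)*(U - 33) = 3 + (U + v)*(-33 + U) = 3 + (-33 + U)*(U + v))
l(Y, a) = -3 - 5*a (l(Y, a) = -5*a - 3 = -3 - 5*a)
Z(E) = -574 (Z(E) = 2 - (4 + (-3 - 5*5))² = 2 - (4 + (-3 - 25))² = 2 - (4 - 28)² = 2 - 1*(-24)² = 2 - 1*576 = 2 - 576 = -574)
Z(23) + H(43, o(2)) = -574 + (3 + ((⅓)*2)² - 11*2 - 33*43 + ((⅓)*2)*43) = -574 + (3 + (⅔)² - 33*⅔ - 1419 + (⅔)*43) = -574 + (3 + 4/9 - 22 - 1419 + 86/3) = -574 - 12680/9 = -17846/9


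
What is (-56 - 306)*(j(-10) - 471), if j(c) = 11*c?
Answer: 210322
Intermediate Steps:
(-56 - 306)*(j(-10) - 471) = (-56 - 306)*(11*(-10) - 471) = -362*(-110 - 471) = -362*(-581) = 210322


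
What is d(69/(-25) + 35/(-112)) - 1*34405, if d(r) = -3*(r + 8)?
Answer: -13767913/400 ≈ -34420.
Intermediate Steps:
d(r) = -24 - 3*r (d(r) = -3*(8 + r) = -24 - 3*r)
d(69/(-25) + 35/(-112)) - 1*34405 = (-24 - 3*(69/(-25) + 35/(-112))) - 1*34405 = (-24 - 3*(69*(-1/25) + 35*(-1/112))) - 34405 = (-24 - 3*(-69/25 - 5/16)) - 34405 = (-24 - 3*(-1229/400)) - 34405 = (-24 + 3687/400) - 34405 = -5913/400 - 34405 = -13767913/400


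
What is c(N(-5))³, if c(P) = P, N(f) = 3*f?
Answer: -3375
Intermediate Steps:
c(N(-5))³ = (3*(-5))³ = (-15)³ = -3375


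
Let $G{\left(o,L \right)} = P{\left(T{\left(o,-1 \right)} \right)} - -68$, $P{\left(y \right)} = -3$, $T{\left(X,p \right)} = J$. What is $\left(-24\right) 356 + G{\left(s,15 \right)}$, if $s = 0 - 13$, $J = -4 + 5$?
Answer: $-8479$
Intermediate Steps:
$J = 1$
$T{\left(X,p \right)} = 1$
$s = -13$ ($s = 0 - 13 = -13$)
$G{\left(o,L \right)} = 65$ ($G{\left(o,L \right)} = -3 - -68 = -3 + 68 = 65$)
$\left(-24\right) 356 + G{\left(s,15 \right)} = \left(-24\right) 356 + 65 = -8544 + 65 = -8479$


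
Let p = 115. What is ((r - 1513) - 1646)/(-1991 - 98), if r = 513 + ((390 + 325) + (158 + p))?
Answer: 1658/2089 ≈ 0.79368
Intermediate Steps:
r = 1501 (r = 513 + ((390 + 325) + (158 + 115)) = 513 + (715 + 273) = 513 + 988 = 1501)
((r - 1513) - 1646)/(-1991 - 98) = ((1501 - 1513) - 1646)/(-1991 - 98) = (-12 - 1646)/(-2089) = -1658*(-1/2089) = 1658/2089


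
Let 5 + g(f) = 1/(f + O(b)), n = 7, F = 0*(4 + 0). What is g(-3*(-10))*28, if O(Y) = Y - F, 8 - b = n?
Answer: -4312/31 ≈ -139.10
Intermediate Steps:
F = 0 (F = 0*4 = 0)
b = 1 (b = 8 - 1*7 = 8 - 7 = 1)
O(Y) = Y (O(Y) = Y - 1*0 = Y + 0 = Y)
g(f) = -5 + 1/(1 + f) (g(f) = -5 + 1/(f + 1) = -5 + 1/(1 + f))
g(-3*(-10))*28 = ((-4 - (-15)*(-10))/(1 - 3*(-10)))*28 = ((-4 - 5*30)/(1 + 30))*28 = ((-4 - 150)/31)*28 = ((1/31)*(-154))*28 = -154/31*28 = -4312/31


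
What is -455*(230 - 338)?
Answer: 49140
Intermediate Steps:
-455*(230 - 338) = -455*(-108) = 49140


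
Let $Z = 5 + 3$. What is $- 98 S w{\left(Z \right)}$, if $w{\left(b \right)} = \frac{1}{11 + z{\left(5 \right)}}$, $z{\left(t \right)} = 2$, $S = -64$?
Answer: $\frac{6272}{13} \approx 482.46$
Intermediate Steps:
$Z = 8$
$w{\left(b \right)} = \frac{1}{13}$ ($w{\left(b \right)} = \frac{1}{11 + 2} = \frac{1}{13}$)
$- 98 S w{\left(Z \right)} = \left(-98\right) \left(-64\right) \frac{1}{13} = 6272 \cdot \frac{1}{13} = \frac{6272}{13}$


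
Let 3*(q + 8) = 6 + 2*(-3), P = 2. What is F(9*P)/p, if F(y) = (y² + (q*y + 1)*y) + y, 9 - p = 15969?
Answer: 93/665 ≈ 0.13985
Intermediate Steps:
p = -15960 (p = 9 - 1*15969 = 9 - 15969 = -15960)
q = -8 (q = -8 + (6 + 2*(-3))/3 = -8 + (6 - 6)/3 = -8 + (⅓)*0 = -8 + 0 = -8)
F(y) = y + y² + y*(1 - 8*y) (F(y) = (y² + (-8*y + 1)*y) + y = (y² + (1 - 8*y)*y) + y = (y² + y*(1 - 8*y)) + y = y + y² + y*(1 - 8*y))
F(9*P)/p = ((9*2)*(2 - 63*2))/(-15960) = (18*(2 - 7*18))*(-1/15960) = (18*(2 - 126))*(-1/15960) = (18*(-124))*(-1/15960) = -2232*(-1/15960) = 93/665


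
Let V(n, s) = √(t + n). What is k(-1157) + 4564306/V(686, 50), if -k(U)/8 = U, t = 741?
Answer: 9256 + 4564306*√1427/1427 ≈ 1.3008e+5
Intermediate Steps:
k(U) = -8*U
V(n, s) = √(741 + n)
k(-1157) + 4564306/V(686, 50) = -8*(-1157) + 4564306/(√(741 + 686)) = 9256 + 4564306/(√1427) = 9256 + 4564306*(√1427/1427) = 9256 + 4564306*√1427/1427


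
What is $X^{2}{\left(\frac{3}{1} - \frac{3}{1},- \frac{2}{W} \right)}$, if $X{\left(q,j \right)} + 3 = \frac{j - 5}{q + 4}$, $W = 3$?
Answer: $\frac{2809}{144} \approx 19.507$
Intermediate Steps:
$X{\left(q,j \right)} = -3 + \frac{-5 + j}{4 + q}$ ($X{\left(q,j \right)} = -3 + \frac{j - 5}{q + 4} = -3 + \frac{-5 + j}{4 + q}$)
$X^{2}{\left(\frac{3}{1} - \frac{3}{1},- \frac{2}{W} \right)} = \left(\frac{-17 - \frac{2}{3} - 3 \left(\frac{3}{1} - \frac{3}{1}\right)}{4 + \left(\frac{3}{1} - \frac{3}{1}\right)}\right)^{2} = \left(\frac{-17 - \frac{2}{3} - 3 \left(3 \cdot 1 - 3\right)}{4 + \left(3 \cdot 1 - 3\right)}\right)^{2} = \left(\frac{-17 - \frac{2}{3} - 3 \left(3 - 3\right)}{4 + \left(3 - 3\right)}\right)^{2} = \left(\frac{-17 - \frac{2}{3} - 0}{4 + 0}\right)^{2} = \left(\frac{-17 - \frac{2}{3} + 0}{4}\right)^{2} = \left(\frac{1}{4} \left(- \frac{53}{3}\right)\right)^{2} = \left(- \frac{53}{12}\right)^{2} = \frac{2809}{144}$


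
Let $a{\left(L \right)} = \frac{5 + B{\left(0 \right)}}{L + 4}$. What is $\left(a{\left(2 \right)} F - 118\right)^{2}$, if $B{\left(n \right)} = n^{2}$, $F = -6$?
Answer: $15129$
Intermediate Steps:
$a{\left(L \right)} = \frac{5}{4 + L}$ ($a{\left(L \right)} = \frac{5 + 0^{2}}{L + 4} = \frac{5 + 0}{4 + L} = \frac{5}{4 + L}$)
$\left(a{\left(2 \right)} F - 118\right)^{2} = \left(\frac{5}{4 + 2} \left(-6\right) - 118\right)^{2} = \left(\frac{5}{6} \left(-6\right) - 118\right)^{2} = \left(-5 - 118\right)^{2} = \left(-123\right)^{2} = 15129$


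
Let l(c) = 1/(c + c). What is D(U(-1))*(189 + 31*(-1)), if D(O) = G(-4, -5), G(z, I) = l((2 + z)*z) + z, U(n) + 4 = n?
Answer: -4977/8 ≈ -622.13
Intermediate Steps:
U(n) = -4 + n
l(c) = 1/(2*c)
G(z, I) = z + 1/(2*z*(2 + z)) (G(z, I) = 1/(2*(((2 + z)*z))) + z = 1/(2*((z*(2 + z)))) + z = (1/(z*(2 + z)))/2 + z = 1/(2*z*(2 + z)) + z = z + 1/(2*z*(2 + z)))
D(O) = -63/16 (D(O) = -4 + (½)/(-4*(2 - 4)) = -4 + (½)*(-¼)/(-2) = -4 + (½)*(-¼)*(-½) = -4 + 1/16 = -63/16)
D(U(-1))*(189 + 31*(-1)) = -63*(189 + 31*(-1))/16 = -63*(189 - 31)/16 = -63/16*158 = -4977/8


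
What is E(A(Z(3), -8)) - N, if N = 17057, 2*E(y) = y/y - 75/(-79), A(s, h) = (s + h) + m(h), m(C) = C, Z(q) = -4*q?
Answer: -1347426/79 ≈ -17056.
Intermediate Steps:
A(s, h) = s + 2*h (A(s, h) = (s + h) + h = (h + s) + h = s + 2*h)
E(y) = 77/79 (E(y) = (y/y - 75/(-79))/2 = (1 - 75*(-1/79))/2 = (1 + 75/79)/2 = (½)*(154/79) = 77/79)
E(A(Z(3), -8)) - N = 77/79 - 1*17057 = 77/79 - 17057 = -1347426/79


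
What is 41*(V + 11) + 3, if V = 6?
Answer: 700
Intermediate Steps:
41*(V + 11) + 3 = 41*(6 + 11) + 3 = 41*17 + 3 = 697 + 3 = 700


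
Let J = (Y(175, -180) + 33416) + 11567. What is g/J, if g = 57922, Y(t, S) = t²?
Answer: 28961/37804 ≈ 0.76608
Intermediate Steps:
J = 75608 (J = (175² + 33416) + 11567 = (30625 + 33416) + 11567 = 64041 + 11567 = 75608)
g/J = 57922/75608 = 57922*(1/75608) = 28961/37804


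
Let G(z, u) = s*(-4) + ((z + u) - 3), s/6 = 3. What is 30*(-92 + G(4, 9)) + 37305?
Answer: 32685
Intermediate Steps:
s = 18 (s = 6*3 = 18)
G(z, u) = -75 + u + z (G(z, u) = 18*(-4) + ((z + u) - 3) = -72 + ((u + z) - 3) = -72 + (-3 + u + z) = -75 + u + z)
30*(-92 + G(4, 9)) + 37305 = 30*(-92 + (-75 + 9 + 4)) + 37305 = 30*(-92 - 62) + 37305 = 30*(-154) + 37305 = -4620 + 37305 = 32685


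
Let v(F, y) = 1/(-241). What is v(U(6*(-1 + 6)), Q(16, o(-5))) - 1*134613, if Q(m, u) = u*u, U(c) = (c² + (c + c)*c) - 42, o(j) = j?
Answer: -32441734/241 ≈ -1.3461e+5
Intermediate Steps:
U(c) = -42 + 3*c² (U(c) = (c² + (2*c)*c) - 42 = (c² + 2*c²) - 42 = 3*c² - 42 = -42 + 3*c²)
Q(m, u) = u²
v(F, y) = -1/241
v(U(6*(-1 + 6)), Q(16, o(-5))) - 1*134613 = -1/241 - 1*134613 = -1/241 - 134613 = -32441734/241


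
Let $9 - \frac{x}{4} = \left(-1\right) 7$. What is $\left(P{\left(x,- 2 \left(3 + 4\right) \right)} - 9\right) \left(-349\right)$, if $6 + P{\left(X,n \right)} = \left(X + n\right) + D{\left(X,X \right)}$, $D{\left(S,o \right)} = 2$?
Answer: $-12913$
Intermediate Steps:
$x = 64$ ($x = 36 - 4 \left(\left(-1\right) 7\right) = 36 - -28 = 36 + 28 = 64$)
$P{\left(X,n \right)} = -4 + X + n$ ($P{\left(X,n \right)} = -6 + \left(\left(X + n\right) + 2\right) = -6 + \left(2 + X + n\right) = -4 + X + n$)
$\left(P{\left(x,- 2 \left(3 + 4\right) \right)} - 9\right) \left(-349\right) = \left(\left(-4 + 64 - 2 \left(3 + 4\right)\right) - 9\right) \left(-349\right) = \left(\left(-4 + 64 - 14\right) - 9\right) \left(-349\right) = \left(46 - 9\right) \left(-349\right) = 37 \left(-349\right) = -12913$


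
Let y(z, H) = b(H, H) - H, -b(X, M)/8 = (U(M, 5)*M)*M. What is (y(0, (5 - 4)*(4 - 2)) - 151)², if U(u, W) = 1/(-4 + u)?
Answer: 18769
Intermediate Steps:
b(X, M) = -8*M²/(-4 + M) (b(X, M) = -8*M/(-4 + M)*M = -8*M²/(-4 + M))
y(z, H) = -H - 8*H²/(-4 + H) (y(z, H) = -8*H²/(-4 + H) - H = -H - 8*H²/(-4 + H))
(y(0, (5 - 4)*(4 - 2)) - 151)² = (((5 - 4)*(4 - 2))*(4 - 9*(5 - 4)*(4 - 2))/(-4 + (5 - 4)*(4 - 2)) - 151)² = ((1*2)*(4 - 9*2)/(-4 + 1*2) - 151)² = (2*(4 - 9*2)/(-4 + 2) - 151)² = (2*(4 - 18)/(-2) - 151)² = (2*(-½)*(-14) - 151)² = (14 - 151)² = (-137)² = 18769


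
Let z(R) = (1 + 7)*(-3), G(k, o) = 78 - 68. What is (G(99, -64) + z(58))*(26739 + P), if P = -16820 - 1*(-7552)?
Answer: -244594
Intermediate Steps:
G(k, o) = 10
z(R) = -24 (z(R) = 8*(-3) = -24)
P = -9268 (P = -16820 + 7552 = -9268)
(G(99, -64) + z(58))*(26739 + P) = (10 - 24)*(26739 - 9268) = -14*17471 = -244594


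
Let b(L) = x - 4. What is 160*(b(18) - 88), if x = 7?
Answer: -13600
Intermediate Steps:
b(L) = 3 (b(L) = 7 - 4 = 3)
160*(b(18) - 88) = 160*(3 - 88) = 160*(-85) = -13600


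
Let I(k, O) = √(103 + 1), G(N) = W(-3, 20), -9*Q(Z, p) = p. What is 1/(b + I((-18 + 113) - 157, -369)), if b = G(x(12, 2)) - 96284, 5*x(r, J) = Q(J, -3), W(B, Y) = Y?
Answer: -12033/1158344699 - √26/4633378796 ≈ -1.0389e-5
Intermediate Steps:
Q(Z, p) = -p/9
x(r, J) = 1/15 (x(r, J) = (-⅑*(-3))/5 = (⅕)*(⅓) = 1/15)
G(N) = 20
I(k, O) = 2*√26 (I(k, O) = √104 = 2*√26)
b = -96264 (b = 20 - 96284 = -96264)
1/(b + I((-18 + 113) - 157, -369)) = 1/(-96264 + 2*√26)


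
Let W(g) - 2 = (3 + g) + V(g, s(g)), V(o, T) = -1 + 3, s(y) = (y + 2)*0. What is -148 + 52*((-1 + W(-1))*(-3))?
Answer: -928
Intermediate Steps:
s(y) = 0 (s(y) = (2 + y)*0 = 0)
V(o, T) = 2
W(g) = 7 + g (W(g) = 2 + ((3 + g) + 2) = 2 + (5 + g) = 7 + g)
-148 + 52*((-1 + W(-1))*(-3)) = -148 + 52*((-1 + (7 - 1))*(-3)) = -148 + 52*((-1 + 6)*(-3)) = -148 + 52*(5*(-3)) = -148 + 52*(-15) = -148 - 780 = -928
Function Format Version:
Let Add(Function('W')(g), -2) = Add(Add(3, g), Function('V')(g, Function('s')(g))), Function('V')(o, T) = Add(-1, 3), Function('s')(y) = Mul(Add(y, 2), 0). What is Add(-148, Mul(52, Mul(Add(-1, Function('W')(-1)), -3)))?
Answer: -928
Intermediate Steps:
Function('s')(y) = 0 (Function('s')(y) = Mul(Add(2, y), 0) = 0)
Function('V')(o, T) = 2
Function('W')(g) = Add(7, g) (Function('W')(g) = Add(2, Add(Add(3, g), 2)) = Add(2, Add(5, g)) = Add(7, g))
Add(-148, Mul(52, Mul(Add(-1, Function('W')(-1)), -3))) = Add(-148, Mul(52, Mul(Add(-1, Add(7, -1)), -3))) = Add(-148, Mul(52, Mul(Add(-1, 6), -3))) = Add(-148, Mul(52, Mul(5, -3))) = Add(-148, Mul(52, -15)) = Add(-148, -780) = -928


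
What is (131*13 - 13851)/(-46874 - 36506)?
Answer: 3037/20845 ≈ 0.14569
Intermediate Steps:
(131*13 - 13851)/(-46874 - 36506) = (1703 - 13851)/(-83380) = -12148*(-1/83380) = 3037/20845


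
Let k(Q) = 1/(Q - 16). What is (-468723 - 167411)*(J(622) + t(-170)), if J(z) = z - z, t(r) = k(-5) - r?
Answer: -2270362246/21 ≈ -1.0811e+8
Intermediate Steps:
k(Q) = 1/(-16 + Q)
t(r) = -1/21 - r (t(r) = 1/(-16 - 5) - r = 1/(-21) - r = -1/21 - r)
J(z) = 0
(-468723 - 167411)*(J(622) + t(-170)) = (-468723 - 167411)*(0 + (-1/21 - 1*(-170))) = -636134*(0 + (-1/21 + 170)) = -636134*(0 + 3569/21) = -636134*3569/21 = -2270362246/21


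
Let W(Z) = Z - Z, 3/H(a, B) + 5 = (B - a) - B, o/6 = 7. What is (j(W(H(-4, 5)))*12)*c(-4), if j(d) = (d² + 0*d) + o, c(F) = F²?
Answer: 8064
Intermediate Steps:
o = 42 (o = 6*7 = 42)
H(a, B) = 3/(-5 - a) (H(a, B) = 3/(-5 + ((B - a) - B)) = 3/(-5 - a))
W(Z) = 0
j(d) = 42 + d² (j(d) = (d² + 0*d) + 42 = (d² + 0) + 42 = d² + 42 = 42 + d²)
(j(W(H(-4, 5)))*12)*c(-4) = ((42 + 0²)*12)*(-4)² = ((42 + 0)*12)*16 = (42*12)*16 = 504*16 = 8064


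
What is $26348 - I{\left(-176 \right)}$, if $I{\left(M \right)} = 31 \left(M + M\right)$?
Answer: $37260$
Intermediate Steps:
$I{\left(M \right)} = 62 M$ ($I{\left(M \right)} = 31 \cdot 2 M = 62 M$)
$26348 - I{\left(-176 \right)} = 26348 - 62 \left(-176\right) = 26348 - -10912 = 26348 + 10912 = 37260$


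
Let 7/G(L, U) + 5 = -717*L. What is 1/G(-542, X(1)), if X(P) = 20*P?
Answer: 388609/7 ≈ 55516.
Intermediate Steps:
G(L, U) = 7/(-5 - 717*L)
1/G(-542, X(1)) = 1/(-7/(5 + 717*(-542))) = 1/(-7/(5 - 388614)) = 1/(-7/(-388609)) = 1/(-7*(-1/388609)) = 1/(7/388609) = 388609/7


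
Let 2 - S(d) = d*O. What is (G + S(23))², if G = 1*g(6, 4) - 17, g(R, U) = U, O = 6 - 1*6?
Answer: 121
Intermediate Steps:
O = 0 (O = 6 - 6 = 0)
S(d) = 2 (S(d) = 2 - d*0 = 2 - 1*0 = 2 + 0 = 2)
G = -13 (G = 1*4 - 17 = 4 - 17 = -13)
(G + S(23))² = (-13 + 2)² = (-11)² = 121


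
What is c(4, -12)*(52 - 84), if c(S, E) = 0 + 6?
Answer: -192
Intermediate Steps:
c(S, E) = 6
c(4, -12)*(52 - 84) = 6*(52 - 84) = 6*(-32) = -192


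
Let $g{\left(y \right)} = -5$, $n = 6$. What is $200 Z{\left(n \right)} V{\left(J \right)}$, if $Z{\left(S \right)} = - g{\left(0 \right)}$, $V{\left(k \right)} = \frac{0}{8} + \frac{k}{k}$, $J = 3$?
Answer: $1000$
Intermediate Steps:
$V{\left(k \right)} = 1$ ($V{\left(k \right)} = 0 \cdot \frac{1}{8} + 1 = 0 + 1 = 1$)
$Z{\left(S \right)} = 5$ ($Z{\left(S \right)} = \left(-1\right) \left(-5\right) = 5$)
$200 Z{\left(n \right)} V{\left(J \right)} = 200 \cdot 5 \cdot 1 = 1000 \cdot 1 = 1000$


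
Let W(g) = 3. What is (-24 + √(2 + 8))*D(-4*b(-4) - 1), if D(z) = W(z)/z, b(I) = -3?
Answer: -72/11 + 3*√10/11 ≈ -5.6830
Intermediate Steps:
D(z) = 3/z
(-24 + √(2 + 8))*D(-4*b(-4) - 1) = (-24 + √(2 + 8))*(3/(-4*(-3) - 1)) = (-24 + √10)*(3/(12 - 1)) = (-24 + √10)*(3/11) = -72/11 + 3*√10/11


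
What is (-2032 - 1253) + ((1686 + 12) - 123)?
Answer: -1710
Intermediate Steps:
(-2032 - 1253) + ((1686 + 12) - 123) = -3285 + (1698 - 123) = -3285 + 1575 = -1710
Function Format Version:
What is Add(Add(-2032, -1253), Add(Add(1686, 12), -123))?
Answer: -1710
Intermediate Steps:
Add(Add(-2032, -1253), Add(Add(1686, 12), -123)) = Add(-3285, Add(1698, -123)) = Add(-3285, 1575) = -1710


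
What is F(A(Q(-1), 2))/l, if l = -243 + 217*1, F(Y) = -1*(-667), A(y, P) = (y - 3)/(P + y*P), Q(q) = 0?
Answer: -667/26 ≈ -25.654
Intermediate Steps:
A(y, P) = (-3 + y)/(P + P*y)
F(Y) = 667
l = -26 (l = -243 + 217 = -26)
F(A(Q(-1), 2))/l = 667/(-26) = 667*(-1/26) = -667/26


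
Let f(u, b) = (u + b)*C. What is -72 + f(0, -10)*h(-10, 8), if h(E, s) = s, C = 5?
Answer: -472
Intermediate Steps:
f(u, b) = 5*b + 5*u (f(u, b) = (u + b)*5 = (b + u)*5 = 5*b + 5*u)
-72 + f(0, -10)*h(-10, 8) = -72 + (5*(-10) + 5*0)*8 = -72 + (-50 + 0)*8 = -72 - 50*8 = -72 - 400 = -472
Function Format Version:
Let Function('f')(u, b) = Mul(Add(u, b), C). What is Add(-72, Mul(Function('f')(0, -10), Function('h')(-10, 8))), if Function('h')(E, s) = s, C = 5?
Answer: -472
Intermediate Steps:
Function('f')(u, b) = Add(Mul(5, b), Mul(5, u)) (Function('f')(u, b) = Mul(Add(u, b), 5) = Mul(Add(b, u), 5) = Add(Mul(5, b), Mul(5, u)))
Add(-72, Mul(Function('f')(0, -10), Function('h')(-10, 8))) = Add(-72, Mul(Add(Mul(5, -10), Mul(5, 0)), 8)) = Add(-72, Mul(Add(-50, 0), 8)) = Add(-72, Mul(-50, 8)) = Add(-72, -400) = -472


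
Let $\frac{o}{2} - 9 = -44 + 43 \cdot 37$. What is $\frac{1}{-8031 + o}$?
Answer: $- \frac{1}{4919} \approx -0.00020329$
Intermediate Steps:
$o = 3112$ ($o = 18 + 2 \left(-44 + 43 \cdot 37\right) = 18 + 2 \left(-44 + 1591\right) = 18 + 2 \cdot 1547 = 18 + 3094 = 3112$)
$\frac{1}{-8031 + o} = \frac{1}{-8031 + 3112} = \frac{1}{-4919} = - \frac{1}{4919}$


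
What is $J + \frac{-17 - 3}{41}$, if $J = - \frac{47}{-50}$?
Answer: $\frac{927}{2050} \approx 0.4522$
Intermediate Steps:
$J = \frac{47}{50}$ ($J = \left(-47\right) \left(- \frac{1}{50}\right) = \frac{47}{50} \approx 0.94$)
$J + \frac{-17 - 3}{41} = \frac{47}{50} + \frac{-17 - 3}{41} = \frac{47}{50} + \frac{1}{41} \left(-20\right) = \frac{47}{50} - \frac{20}{41} = \frac{927}{2050}$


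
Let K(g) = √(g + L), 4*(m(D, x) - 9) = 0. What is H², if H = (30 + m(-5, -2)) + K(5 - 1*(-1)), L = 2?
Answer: 1529 + 156*√2 ≈ 1749.6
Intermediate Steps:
m(D, x) = 9 (m(D, x) = 9 + (¼)*0 = 9 + 0 = 9)
K(g) = √(2 + g) (K(g) = √(g + 2) = √(2 + g))
H = 39 + 2*√2 (H = (30 + 9) + √(2 + (5 - 1*(-1))) = 39 + √(2 + (5 + 1)) = 39 + √(2 + 6) = 39 + √8 = 39 + 2*√2 ≈ 41.828)
H² = (39 + 2*√2)²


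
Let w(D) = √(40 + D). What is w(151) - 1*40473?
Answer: -40473 + √191 ≈ -40459.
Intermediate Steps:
w(151) - 1*40473 = √(40 + 151) - 1*40473 = √191 - 40473 = -40473 + √191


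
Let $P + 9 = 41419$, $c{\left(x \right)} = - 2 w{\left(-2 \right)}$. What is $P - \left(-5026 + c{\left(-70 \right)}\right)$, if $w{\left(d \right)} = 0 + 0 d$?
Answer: $46436$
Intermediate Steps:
$w{\left(d \right)} = 0$ ($w{\left(d \right)} = 0 + 0 = 0$)
$c{\left(x \right)} = 0$ ($c{\left(x \right)} = \left(-2\right) 0 = 0$)
$P = 41410$ ($P = -9 + 41419 = 41410$)
$P - \left(-5026 + c{\left(-70 \right)}\right) = 41410 + \left(5026 - 0\right) = 41410 + \left(5026 + 0\right) = 41410 + 5026 = 46436$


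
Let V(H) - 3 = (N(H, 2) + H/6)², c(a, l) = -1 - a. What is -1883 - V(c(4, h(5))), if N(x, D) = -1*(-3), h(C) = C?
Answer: -68065/36 ≈ -1890.7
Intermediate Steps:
N(x, D) = 3
V(H) = 3 + (3 + H/6)²
-1883 - V(c(4, h(5))) = -1883 - (3 + (18 + (-1 - 1*4))²/36) = -1883 - (3 + (18 + (-1 - 4))²/36) = -1883 - (3 + (18 - 5)²/36) = -1883 - (3 + (1/36)*13²) = -1883 - (3 + (1/36)*169) = -1883 - (3 + 169/36) = -1883 - 1*277/36 = -1883 - 277/36 = -68065/36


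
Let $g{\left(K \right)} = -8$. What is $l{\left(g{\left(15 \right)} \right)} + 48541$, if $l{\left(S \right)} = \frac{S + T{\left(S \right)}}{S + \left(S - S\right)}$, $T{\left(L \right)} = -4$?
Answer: $\frac{97085}{2} \approx 48543.0$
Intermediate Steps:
$l{\left(S \right)} = \frac{-4 + S}{S}$ ($l{\left(S \right)} = \frac{S - 4}{S + \left(S - S\right)} = \frac{-4 + S}{S + 0} = \frac{-4 + S}{S}$)
$l{\left(g{\left(15 \right)} \right)} + 48541 = \frac{-4 - 8}{-8} + 48541 = \left(- \frac{1}{8}\right) \left(-12\right) + 48541 = \frac{3}{2} + 48541 = \frac{97085}{2}$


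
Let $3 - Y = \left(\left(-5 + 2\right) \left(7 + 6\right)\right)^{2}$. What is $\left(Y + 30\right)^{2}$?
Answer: $2214144$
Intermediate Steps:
$Y = -1518$ ($Y = 3 - \left(\left(-5 + 2\right) \left(7 + 6\right)\right)^{2} = 3 - \left(\left(-3\right) 13\right)^{2} = 3 - \left(-39\right)^{2} = 3 - 1521 = -1518$)
$\left(Y + 30\right)^{2} = \left(-1518 + 30\right)^{2} = \left(-1488\right)^{2} = 2214144$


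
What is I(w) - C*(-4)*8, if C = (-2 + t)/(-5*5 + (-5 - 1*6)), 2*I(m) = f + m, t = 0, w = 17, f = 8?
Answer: 257/18 ≈ 14.278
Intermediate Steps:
I(m) = 4 + m/2 (I(m) = (8 + m)/2 = 4 + m/2)
C = 1/18 (C = (-2 + 0)/(-5*5 + (-5 - 1*6)) = -2/(-25 + (-5 - 6)) = -2/(-25 - 11) = -2/(-36) = -2*(-1/36) = 1/18 ≈ 0.055556)
I(w) - C*(-4)*8 = (4 + (½)*17) - (1/18)*(-4)*8 = (4 + 17/2) - (-2)*8/9 = 25/2 - 1*(-16/9) = 25/2 + 16/9 = 257/18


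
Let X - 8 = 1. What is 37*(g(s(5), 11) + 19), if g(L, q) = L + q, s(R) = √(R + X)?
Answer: 1110 + 37*√14 ≈ 1248.4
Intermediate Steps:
X = 9 (X = 8 + 1 = 9)
s(R) = √(9 + R) (s(R) = √(R + 9) = √(9 + R))
37*(g(s(5), 11) + 19) = 37*((√(9 + 5) + 11) + 19) = 37*((√14 + 11) + 19) = 37*((11 + √14) + 19) = 37*(30 + √14) = 1110 + 37*√14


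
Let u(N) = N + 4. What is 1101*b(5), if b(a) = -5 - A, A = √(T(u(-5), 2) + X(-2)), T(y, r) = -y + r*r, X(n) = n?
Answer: -5505 - 1101*√3 ≈ -7412.0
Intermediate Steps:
u(N) = 4 + N
T(y, r) = r² - y (T(y, r) = -y + r² = r² - y)
A = √3 (A = √((2² - (4 - 5)) - 2) = √((4 - 1*(-1)) - 2) = √((4 + 1) - 2) = √(5 - 2) = √3 ≈ 1.7320)
b(a) = -5 - √3
1101*b(5) = 1101*(-5 - √3) = -5505 - 1101*√3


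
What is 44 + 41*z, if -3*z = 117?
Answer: -1555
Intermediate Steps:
z = -39 (z = -1/3*117 = -39)
44 + 41*z = 44 + 41*(-39) = 44 - 1599 = -1555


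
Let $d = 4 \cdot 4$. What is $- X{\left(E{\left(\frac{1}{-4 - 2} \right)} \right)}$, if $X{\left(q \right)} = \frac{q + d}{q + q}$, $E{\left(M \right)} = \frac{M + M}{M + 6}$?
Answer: $\frac{279}{2} \approx 139.5$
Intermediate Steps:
$d = 16$
$E{\left(M \right)} = \frac{2 M}{6 + M}$
$X{\left(q \right)} = \frac{16 + q}{2 q}$ ($X{\left(q \right)} = \frac{q + 16}{q + q} = \frac{16 + q}{2 q}$)
$- X{\left(E{\left(\frac{1}{-4 - 2} \right)} \right)} = - \frac{16 + \frac{2}{\left(-4 - 2\right) \left(6 + \frac{1}{-4 - 2}\right)}}{2 \frac{2}{\left(-4 - 2\right) \left(6 + \frac{1}{-4 - 2}\right)}} = - \frac{16 + \frac{2}{\left(-6\right) \left(6 + \frac{1}{-6}\right)}}{2 \frac{2}{\left(-6\right) \left(6 + \frac{1}{-6}\right)}} = - \frac{16 + 2 \left(- \frac{1}{6}\right) \frac{1}{6 - \frac{1}{6}}}{2 \cdot 2 \left(- \frac{1}{6}\right) \frac{1}{6 - \frac{1}{6}}} = - \frac{16 + 2 \left(- \frac{1}{6}\right) \frac{1}{\frac{35}{6}}}{2 \cdot 2 \left(- \frac{1}{6}\right) \frac{1}{\frac{35}{6}}} = - \frac{16 + 2 \left(- \frac{1}{6}\right) \frac{6}{35}}{2 \cdot 2 \left(- \frac{1}{6}\right) \frac{6}{35}} = - \frac{16 - \frac{2}{35}}{2 \left(- \frac{2}{35}\right)} = - \frac{\left(-35\right) 558}{2 \cdot 2 \cdot 35} = \left(-1\right) \left(- \frac{279}{2}\right) = \frac{279}{2}$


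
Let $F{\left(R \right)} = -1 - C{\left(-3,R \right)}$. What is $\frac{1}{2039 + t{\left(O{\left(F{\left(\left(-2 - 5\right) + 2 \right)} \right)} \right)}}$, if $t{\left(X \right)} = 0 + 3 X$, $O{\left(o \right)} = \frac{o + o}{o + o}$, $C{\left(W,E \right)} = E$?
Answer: $\frac{1}{2042} \approx 0.00048972$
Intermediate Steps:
$F{\left(R \right)} = -1 - R$
$O{\left(o \right)} = 1$ ($O{\left(o \right)} = \frac{2 o}{2 o} = 2 o \frac{1}{2 o} = 1$)
$t{\left(X \right)} = 3 X$
$\frac{1}{2039 + t{\left(O{\left(F{\left(\left(-2 - 5\right) + 2 \right)} \right)} \right)}} = \frac{1}{2039 + 3 \cdot 1} = \frac{1}{2039 + 3} = \frac{1}{2042}$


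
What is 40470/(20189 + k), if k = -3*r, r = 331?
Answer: 20235/9598 ≈ 2.1083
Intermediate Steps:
k = -993 (k = -3*331 = -993)
40470/(20189 + k) = 40470/(20189 - 993) = 40470/19196 = 40470*(1/19196) = 20235/9598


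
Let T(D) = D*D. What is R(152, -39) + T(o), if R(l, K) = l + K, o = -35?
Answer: 1338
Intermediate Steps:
R(l, K) = K + l
T(D) = D**2
R(152, -39) + T(o) = (-39 + 152) + (-35)**2 = 113 + 1225 = 1338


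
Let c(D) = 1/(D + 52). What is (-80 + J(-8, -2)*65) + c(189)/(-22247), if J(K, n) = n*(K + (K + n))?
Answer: 12117051019/5361527 ≈ 2260.0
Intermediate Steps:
J(K, n) = n*(n + 2*K)
c(D) = 1/(52 + D)
(-80 + J(-8, -2)*65) + c(189)/(-22247) = (-80 - 2*(-2 + 2*(-8))*65) + 1/((52 + 189)*(-22247)) = (-80 - 2*(-2 - 16)*65) - 1/22247/241 = (-80 - 2*(-18)*65) + (1/241)*(-1/22247) = (-80 + 36*65) - 1/5361527 = (-80 + 2340) - 1/5361527 = 2260 - 1/5361527 = 12117051019/5361527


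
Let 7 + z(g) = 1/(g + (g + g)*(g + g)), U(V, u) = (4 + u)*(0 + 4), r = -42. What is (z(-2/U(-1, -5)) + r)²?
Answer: 21025/9 ≈ 2336.1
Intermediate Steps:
U(V, u) = 16 + 4*u (U(V, u) = (4 + u)*4 = 16 + 4*u)
z(g) = -7 + 1/(g + 4*g²) (z(g) = -7 + 1/(g + (g + g)*(g + g)) = -7 + 1/(g + (2*g)*(2*g)) = -7 + 1/(g + 4*g²))
(z(-2/U(-1, -5)) + r)² = ((1 - 28*4/(16 + 4*(-5))² - (-14)/(16 + 4*(-5)))/(((-2/(16 + 4*(-5))))*(1 + 4*(-2/(16 + 4*(-5))))) - 42)² = ((1 - 28*4/(16 - 20)² - (-14)/(16 - 20))/(((-2/(16 - 20)))*(1 + 4*(-2/(16 - 20)))) - 42)² = ((1 - 28*(-2/(-4))² - (-14)/(-4))/(((-2/(-4)))*(1 + 4*(-2/(-4)))) - 42)² = ((1 - 28*(-2*(-¼))² - (-14)*(-1)/4)/(((-2*(-¼)))*(1 + 4*(-2*(-¼)))) - 42)² = ((1 - 28*(½)² - 7*½)/((½)*(1 + 4*(½))) - 42)² = (2*(1 - 28*¼ - 7/2)/(1 + 2) - 42)² = (2*(1 - 7 - 7/2)/3 - 42)² = (2*(⅓)*(-19/2) - 42)² = (-19/3 - 42)² = (-145/3)² = 21025/9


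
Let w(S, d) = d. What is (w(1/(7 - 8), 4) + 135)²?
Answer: 19321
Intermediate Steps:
(w(1/(7 - 8), 4) + 135)² = (4 + 135)² = 139² = 19321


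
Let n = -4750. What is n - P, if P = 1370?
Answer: -6120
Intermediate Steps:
n - P = -4750 - 1*1370 = -4750 - 1370 = -6120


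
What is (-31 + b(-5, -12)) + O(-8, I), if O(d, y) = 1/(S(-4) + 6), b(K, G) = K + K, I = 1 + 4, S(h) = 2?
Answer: -327/8 ≈ -40.875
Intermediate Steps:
I = 5
b(K, G) = 2*K
O(d, y) = ⅛ (O(d, y) = 1/(2 + 6) = 1/8 = ⅛)
(-31 + b(-5, -12)) + O(-8, I) = (-31 + 2*(-5)) + ⅛ = (-31 - 10) + ⅛ = -41 + ⅛ = -327/8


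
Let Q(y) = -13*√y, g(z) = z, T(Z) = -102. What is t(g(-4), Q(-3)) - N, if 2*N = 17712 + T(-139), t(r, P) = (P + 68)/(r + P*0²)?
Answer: -8822 + 13*I*√3/4 ≈ -8822.0 + 5.6292*I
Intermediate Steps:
t(r, P) = (68 + P)/r (t(r, P) = (68 + P)/(r + P*0) = (68 + P)/(r + 0) = (68 + P)/r)
N = 8805 (N = (17712 - 102)/2 = (½)*17610 = 8805)
t(g(-4), Q(-3)) - N = (68 - 13*I*√3)/(-4) - 1*8805 = -(68 - 13*I*√3)/4 - 8805 = (-17 + 13*I*√3/4) - 8805 = -8822 + 13*I*√3/4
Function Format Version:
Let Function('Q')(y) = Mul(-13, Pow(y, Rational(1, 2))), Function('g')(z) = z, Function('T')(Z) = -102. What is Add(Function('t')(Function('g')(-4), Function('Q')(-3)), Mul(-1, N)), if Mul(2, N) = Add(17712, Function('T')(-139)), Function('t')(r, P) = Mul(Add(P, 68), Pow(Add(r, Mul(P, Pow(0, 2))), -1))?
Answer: Add(-8822, Mul(Rational(13, 4), I, Pow(3, Rational(1, 2)))) ≈ Add(-8822.0, Mul(5.6292, I))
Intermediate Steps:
Function('t')(r, P) = Mul(Pow(r, -1), Add(68, P)) (Function('t')(r, P) = Mul(Add(68, P), Pow(Add(r, Mul(P, 0)), -1)) = Mul(Add(68, P), Pow(Add(r, 0), -1)) = Mul(Add(68, P), Pow(r, -1)) = Mul(Pow(r, -1), Add(68, P)))
N = 8805 (N = Mul(Rational(1, 2), Add(17712, -102)) = Mul(Rational(1, 2), 17610) = 8805)
Add(Function('t')(Function('g')(-4), Function('Q')(-3)), Mul(-1, N)) = Add(Mul(Pow(-4, -1), Add(68, Mul(-13, Pow(-3, Rational(1, 2))))), Mul(-1, 8805)) = Add(Mul(Rational(-1, 4), Add(68, Mul(-13, Mul(I, Pow(3, Rational(1, 2)))))), -8805) = Add(Mul(Rational(-1, 4), Add(68, Mul(-13, I, Pow(3, Rational(1, 2))))), -8805) = Add(Add(-17, Mul(Rational(13, 4), I, Pow(3, Rational(1, 2)))), -8805) = Add(-8822, Mul(Rational(13, 4), I, Pow(3, Rational(1, 2))))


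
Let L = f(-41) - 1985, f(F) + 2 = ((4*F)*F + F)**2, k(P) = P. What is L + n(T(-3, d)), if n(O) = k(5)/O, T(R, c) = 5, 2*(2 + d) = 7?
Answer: 44660503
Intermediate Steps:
d = 3/2 (d = -2 + (1/2)*7 = -2 + 7/2 = 3/2 ≈ 1.5000)
n(O) = 5/O
f(F) = -2 + (F + 4*F**2)**2 (f(F) = -2 + ((4*F)*F + F)**2 = -2 + (4*F**2 + F)**2 = -2 + (F + 4*F**2)**2)
L = 44660502 (L = (-2 + (-41)**2*(1 + 4*(-41))**2) - 1985 = (-2 + 1681*(1 - 164)**2) - 1985 = (-2 + 1681*(-163)**2) - 1985 = (-2 + 1681*26569) - 1985 = (-2 + 44662489) - 1985 = 44662487 - 1985 = 44660502)
L + n(T(-3, d)) = 44660502 + 5/5 = 44660502 + 5*(1/5) = 44660502 + 1 = 44660503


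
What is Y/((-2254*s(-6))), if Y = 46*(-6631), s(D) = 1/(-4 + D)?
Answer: -66310/49 ≈ -1353.3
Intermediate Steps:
Y = -305026
Y/((-2254*s(-6))) = -305026/((-2254/(-4 - 6))) = -305026/((-2254/(-10))) = -305026/((-2254*(-1/10))) = -305026/1127/5 = -305026*5/1127 = -66310/49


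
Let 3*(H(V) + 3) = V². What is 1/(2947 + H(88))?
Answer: 3/16576 ≈ 0.00018098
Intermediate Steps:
H(V) = -3 + V²/3
1/(2947 + H(88)) = 1/(2947 + (-3 + (⅓)*88²)) = 1/(2947 + (-3 + (⅓)*7744)) = 1/(2947 + (-3 + 7744/3)) = 1/(2947 + 7735/3) = 1/(16576/3) = 3/16576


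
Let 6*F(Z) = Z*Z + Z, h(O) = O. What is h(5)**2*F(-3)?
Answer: 25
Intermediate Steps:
F(Z) = Z/6 + Z**2/6 (F(Z) = (Z*Z + Z)/6 = (Z**2 + Z)/6 = (Z + Z**2)/6 = Z/6 + Z**2/6)
h(5)**2*F(-3) = 5**2*((1/6)*(-3)*(1 - 3)) = 25*((1/6)*(-3)*(-2)) = 25*1 = 25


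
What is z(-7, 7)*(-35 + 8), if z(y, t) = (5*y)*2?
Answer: 1890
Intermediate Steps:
z(y, t) = 10*y
z(-7, 7)*(-35 + 8) = (10*(-7))*(-35 + 8) = -70*(-27) = 1890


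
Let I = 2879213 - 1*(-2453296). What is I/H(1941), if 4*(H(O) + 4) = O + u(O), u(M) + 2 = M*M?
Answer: 1777503/314117 ≈ 5.6587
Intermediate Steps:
u(M) = -2 + M² (u(M) = -2 + M*M = -2 + M²)
I = 5332509 (I = 2879213 + 2453296 = 5332509)
H(O) = -9/2 + O/4 + O²/4 (H(O) = -4 + (O + (-2 + O²))/4 = -4 + (-2 + O + O²)/4 = -4 + (-½ + O/4 + O²/4) = -9/2 + O/4 + O²/4)
I/H(1941) = 5332509/(-9/2 + (¼)*1941 + (¼)*1941²) = 5332509/(-9/2 + 1941/4 + (¼)*3767481) = 5332509/(-9/2 + 1941/4 + 3767481/4) = 5332509/942351 = 5332509*(1/942351) = 1777503/314117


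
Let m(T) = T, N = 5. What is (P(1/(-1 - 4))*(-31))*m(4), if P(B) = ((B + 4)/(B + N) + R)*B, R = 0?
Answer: 589/30 ≈ 19.633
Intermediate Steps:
P(B) = B*(4 + B)/(5 + B) (P(B) = ((B + 4)/(B + 5) + 0)*B = ((4 + B)/(5 + B) + 0)*B = ((4 + B)/(5 + B))*B = B*(4 + B)/(5 + B))
(P(1/(-1 - 4))*(-31))*m(4) = (((4 + 1/(-1 - 4))/((-1 - 4)*(5 + 1/(-1 - 4))))*(-31))*4 = (((4 + 1/(-5))/((-5)*(5 + 1/(-5))))*(-31))*4 = (-(4 - 1/5)/(5*(5 - 1/5))*(-31))*4 = (-1/5*19/5/24/5*(-31))*4 = (-1/5*5/24*19/5*(-31))*4 = -19/120*(-31)*4 = (589/120)*4 = 589/30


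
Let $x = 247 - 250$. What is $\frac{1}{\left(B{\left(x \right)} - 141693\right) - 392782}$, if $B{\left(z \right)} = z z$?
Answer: $- \frac{1}{534466} \approx -1.871 \cdot 10^{-6}$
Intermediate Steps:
$x = -3$
$B{\left(z \right)} = z^{2}$
$\frac{1}{\left(B{\left(x \right)} - 141693\right) - 392782} = \frac{1}{\left(\left(-3\right)^{2} - 141693\right) - 392782} = \frac{1}{\left(9 - 141693\right) - 392782} = \frac{1}{-141684 - 392782} = \frac{1}{-534466} = - \frac{1}{534466}$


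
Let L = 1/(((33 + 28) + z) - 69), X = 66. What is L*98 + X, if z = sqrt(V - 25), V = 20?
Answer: 3770/69 - 98*I*sqrt(5)/69 ≈ 54.638 - 3.1759*I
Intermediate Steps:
z = I*sqrt(5) (z = sqrt(20 - 25) = sqrt(-5) = I*sqrt(5) ≈ 2.2361*I)
L = 1/(-8 + I*sqrt(5)) (L = 1/(((33 + 28) + I*sqrt(5)) - 69) = 1/((61 + I*sqrt(5)) - 69) = 1/(-8 + I*sqrt(5)) ≈ -0.11594 - 0.032407*I)
L*98 + X = (-8/69 - I*sqrt(5)/69)*98 + 66 = (-784/69 - 98*I*sqrt(5)/69) + 66 = 3770/69 - 98*I*sqrt(5)/69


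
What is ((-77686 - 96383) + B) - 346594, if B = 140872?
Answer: -379791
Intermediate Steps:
((-77686 - 96383) + B) - 346594 = ((-77686 - 96383) + 140872) - 346594 = (-174069 + 140872) - 346594 = -33197 - 346594 = -379791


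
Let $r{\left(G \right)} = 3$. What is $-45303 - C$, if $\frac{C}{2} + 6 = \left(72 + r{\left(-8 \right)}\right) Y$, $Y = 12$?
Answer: $-47091$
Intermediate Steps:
$C = 1788$ ($C = -12 + 2 \left(72 + 3\right) 12 = -12 + 2 \cdot 75 \cdot 12 = -12 + 2 \cdot 900 = -12 + 1800 = 1788$)
$-45303 - C = -45303 - 1788 = -47091$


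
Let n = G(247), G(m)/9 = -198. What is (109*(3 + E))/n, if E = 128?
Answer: -14279/1782 ≈ -8.0129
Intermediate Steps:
G(m) = -1782 (G(m) = 9*(-198) = -1782)
n = -1782
(109*(3 + E))/n = (109*(3 + 128))/(-1782) = (109*131)*(-1/1782) = 14279*(-1/1782) = -14279/1782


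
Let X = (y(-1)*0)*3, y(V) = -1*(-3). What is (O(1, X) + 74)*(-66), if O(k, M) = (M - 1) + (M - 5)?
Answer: -4488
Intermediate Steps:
y(V) = 3
X = 0 (X = (3*0)*3 = 0*3 = 0)
O(k, M) = -6 + 2*M (O(k, M) = (-1 + M) + (-5 + M) = -6 + 2*M)
(O(1, X) + 74)*(-66) = ((-6 + 2*0) + 74)*(-66) = ((-6 + 0) + 74)*(-66) = (-6 + 74)*(-66) = 68*(-66) = -4488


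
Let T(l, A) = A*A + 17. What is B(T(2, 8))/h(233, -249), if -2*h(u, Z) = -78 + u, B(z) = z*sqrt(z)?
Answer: -1458/155 ≈ -9.4064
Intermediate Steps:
T(l, A) = 17 + A**2 (T(l, A) = A**2 + 17 = 17 + A**2)
B(z) = z**(3/2)
h(u, Z) = 39 - u/2 (h(u, Z) = -(-78 + u)/2 = 39 - u/2)
B(T(2, 8))/h(233, -249) = (17 + 8**2)**(3/2)/(39 - 1/2*233) = (17 + 64)**(3/2)/(39 - 233/2) = 81**(3/2)/(-155/2) = 729*(-2/155) = -1458/155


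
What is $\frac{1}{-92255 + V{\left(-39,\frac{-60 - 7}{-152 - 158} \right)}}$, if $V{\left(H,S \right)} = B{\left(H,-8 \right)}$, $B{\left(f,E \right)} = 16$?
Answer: $- \frac{1}{92239} \approx -1.0841 \cdot 10^{-5}$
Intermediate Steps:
$V{\left(H,S \right)} = 16$
$\frac{1}{-92255 + V{\left(-39,\frac{-60 - 7}{-152 - 158} \right)}} = \frac{1}{-92255 + 16} = \frac{1}{-92239} = - \frac{1}{92239}$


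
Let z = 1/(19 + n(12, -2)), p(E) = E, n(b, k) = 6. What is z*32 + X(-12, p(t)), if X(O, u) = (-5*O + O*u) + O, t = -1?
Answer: 1532/25 ≈ 61.280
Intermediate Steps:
X(O, u) = -4*O + O*u
z = 1/25 (z = 1/(19 + 6) = 1/25 ≈ 0.040000)
z*32 + X(-12, p(t)) = (1/25)*32 - 12*(-4 - 1) = 32/25 - 12*(-5) = 32/25 + 60 = 1532/25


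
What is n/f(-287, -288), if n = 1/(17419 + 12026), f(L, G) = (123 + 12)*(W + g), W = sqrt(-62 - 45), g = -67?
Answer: -67/18269444700 - I*sqrt(107)/18269444700 ≈ -3.6673e-9 - 5.662e-10*I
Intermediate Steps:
W = I*sqrt(107) (W = sqrt(-107) = I*sqrt(107) ≈ 10.344*I)
f(L, G) = -9045 + 135*I*sqrt(107) (f(L, G) = (123 + 12)*(I*sqrt(107) - 67) = 135*(-67 + I*sqrt(107)) = -9045 + 135*I*sqrt(107))
n = 1/29445 ≈ 3.3962e-5
n/f(-287, -288) = 1/(29445*(-9045 + 135*I*sqrt(107)))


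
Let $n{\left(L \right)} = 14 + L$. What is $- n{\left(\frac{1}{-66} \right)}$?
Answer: $- \frac{923}{66} \approx -13.985$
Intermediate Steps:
$- n{\left(\frac{1}{-66} \right)} = - (14 + \frac{1}{-66}) = - (14 - \frac{1}{66}) = \left(-1\right) \frac{923}{66} = - \frac{923}{66}$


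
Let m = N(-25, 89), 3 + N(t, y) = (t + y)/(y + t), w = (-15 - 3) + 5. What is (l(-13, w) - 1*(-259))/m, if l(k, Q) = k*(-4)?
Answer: -311/2 ≈ -155.50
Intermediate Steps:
w = -13 (w = -18 + 5 = -13)
l(k, Q) = -4*k
N(t, y) = -2 (N(t, y) = -3 + (t + y)/(y + t) = -3 + (t + y)/(t + y) = -3 + 1 = -2)
m = -2
(l(-13, w) - 1*(-259))/m = (-4*(-13) - 1*(-259))/(-2) = (52 + 259)*(-½) = 311*(-½) = -311/2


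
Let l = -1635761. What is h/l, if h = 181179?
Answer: -181179/1635761 ≈ -0.11076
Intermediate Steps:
h/l = 181179/(-1635761) = 181179*(-1/1635761) = -181179/1635761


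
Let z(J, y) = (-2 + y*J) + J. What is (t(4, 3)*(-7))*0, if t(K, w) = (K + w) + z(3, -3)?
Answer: 0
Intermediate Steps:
z(J, y) = -2 + J + J*y (z(J, y) = (-2 + J*y) + J = -2 + J + J*y)
t(K, w) = -8 + K + w (t(K, w) = (K + w) + (-2 + 3 + 3*(-3)) = (K + w) + (-2 + 3 - 9) = (K + w) - 8 = -8 + K + w)
(t(4, 3)*(-7))*0 = ((-8 + 4 + 3)*(-7))*0 = -1*(-7)*0 = 7*0 = 0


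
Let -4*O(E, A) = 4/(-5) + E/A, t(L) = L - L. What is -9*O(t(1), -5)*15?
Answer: -27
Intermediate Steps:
t(L) = 0
O(E, A) = 1/5 - E/(4*A) (O(E, A) = -(4/(-5) + E/A)/4 = -(4*(-1/5) + E/A)/4 = -(-4/5 + E/A)/4 = 1/5 - E/(4*A))
-9*O(t(1), -5)*15 = -9*(-1/4*0 + (1/5)*(-5))/(-5)*15 = -(-9)*(0 - 1)/5*15 = -(-9)*(-1)/5*15 = -9*1/5*15 = -9/5*15 = -27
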